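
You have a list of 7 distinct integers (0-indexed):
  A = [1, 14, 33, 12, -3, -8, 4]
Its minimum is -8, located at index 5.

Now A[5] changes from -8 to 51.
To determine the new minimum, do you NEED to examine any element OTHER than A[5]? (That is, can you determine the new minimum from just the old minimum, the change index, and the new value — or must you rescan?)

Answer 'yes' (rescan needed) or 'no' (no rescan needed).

Old min = -8 at index 5
Change at index 5: -8 -> 51
Index 5 WAS the min and new value 51 > old min -8. Must rescan other elements to find the new min.
Needs rescan: yes

Answer: yes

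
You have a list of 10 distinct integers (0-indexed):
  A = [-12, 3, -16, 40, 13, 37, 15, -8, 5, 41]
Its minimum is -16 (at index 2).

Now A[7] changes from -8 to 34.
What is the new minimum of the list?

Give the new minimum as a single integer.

Answer: -16

Derivation:
Old min = -16 (at index 2)
Change: A[7] -8 -> 34
Changed element was NOT the old min.
  New min = min(old_min, new_val) = min(-16, 34) = -16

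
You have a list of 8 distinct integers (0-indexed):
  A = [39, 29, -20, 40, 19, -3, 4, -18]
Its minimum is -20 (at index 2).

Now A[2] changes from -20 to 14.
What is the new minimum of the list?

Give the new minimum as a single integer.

Answer: -18

Derivation:
Old min = -20 (at index 2)
Change: A[2] -20 -> 14
Changed element WAS the min. Need to check: is 14 still <= all others?
  Min of remaining elements: -18
  New min = min(14, -18) = -18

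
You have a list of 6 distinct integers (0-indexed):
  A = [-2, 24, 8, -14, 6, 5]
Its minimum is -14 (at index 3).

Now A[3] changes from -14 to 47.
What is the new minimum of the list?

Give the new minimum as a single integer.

Answer: -2

Derivation:
Old min = -14 (at index 3)
Change: A[3] -14 -> 47
Changed element WAS the min. Need to check: is 47 still <= all others?
  Min of remaining elements: -2
  New min = min(47, -2) = -2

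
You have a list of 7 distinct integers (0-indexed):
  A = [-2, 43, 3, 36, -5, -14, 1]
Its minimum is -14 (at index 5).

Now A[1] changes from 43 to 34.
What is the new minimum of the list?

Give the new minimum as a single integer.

Old min = -14 (at index 5)
Change: A[1] 43 -> 34
Changed element was NOT the old min.
  New min = min(old_min, new_val) = min(-14, 34) = -14

Answer: -14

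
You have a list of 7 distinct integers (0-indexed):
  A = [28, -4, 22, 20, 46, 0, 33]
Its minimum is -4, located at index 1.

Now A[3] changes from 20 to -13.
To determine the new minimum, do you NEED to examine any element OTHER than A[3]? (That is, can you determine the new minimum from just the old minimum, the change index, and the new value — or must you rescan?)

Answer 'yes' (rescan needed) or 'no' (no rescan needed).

Answer: no

Derivation:
Old min = -4 at index 1
Change at index 3: 20 -> -13
Index 3 was NOT the min. New min = min(-4, -13). No rescan of other elements needed.
Needs rescan: no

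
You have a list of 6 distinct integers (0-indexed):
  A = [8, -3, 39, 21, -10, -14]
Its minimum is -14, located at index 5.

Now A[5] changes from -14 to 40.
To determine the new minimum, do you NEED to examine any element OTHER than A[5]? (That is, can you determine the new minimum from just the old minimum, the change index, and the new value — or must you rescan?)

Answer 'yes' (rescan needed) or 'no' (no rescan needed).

Old min = -14 at index 5
Change at index 5: -14 -> 40
Index 5 WAS the min and new value 40 > old min -14. Must rescan other elements to find the new min.
Needs rescan: yes

Answer: yes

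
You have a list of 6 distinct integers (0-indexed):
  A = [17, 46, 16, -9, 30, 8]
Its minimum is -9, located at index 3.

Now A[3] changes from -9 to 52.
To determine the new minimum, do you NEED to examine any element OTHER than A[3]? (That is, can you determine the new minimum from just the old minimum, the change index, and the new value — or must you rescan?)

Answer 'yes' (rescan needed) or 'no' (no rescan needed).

Answer: yes

Derivation:
Old min = -9 at index 3
Change at index 3: -9 -> 52
Index 3 WAS the min and new value 52 > old min -9. Must rescan other elements to find the new min.
Needs rescan: yes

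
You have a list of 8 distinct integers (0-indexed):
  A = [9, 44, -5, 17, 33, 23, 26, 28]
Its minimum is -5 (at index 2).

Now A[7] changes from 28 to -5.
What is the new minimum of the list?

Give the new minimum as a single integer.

Answer: -5

Derivation:
Old min = -5 (at index 2)
Change: A[7] 28 -> -5
Changed element was NOT the old min.
  New min = min(old_min, new_val) = min(-5, -5) = -5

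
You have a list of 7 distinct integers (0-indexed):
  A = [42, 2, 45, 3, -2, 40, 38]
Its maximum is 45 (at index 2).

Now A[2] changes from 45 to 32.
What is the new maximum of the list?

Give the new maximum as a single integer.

Old max = 45 (at index 2)
Change: A[2] 45 -> 32
Changed element WAS the max -> may need rescan.
  Max of remaining elements: 42
  New max = max(32, 42) = 42

Answer: 42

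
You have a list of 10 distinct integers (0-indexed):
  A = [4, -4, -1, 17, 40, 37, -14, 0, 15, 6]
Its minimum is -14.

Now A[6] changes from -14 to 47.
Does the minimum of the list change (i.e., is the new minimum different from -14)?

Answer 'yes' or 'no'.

Old min = -14
Change: A[6] -14 -> 47
Changed element was the min; new min must be rechecked.
New min = -4; changed? yes

Answer: yes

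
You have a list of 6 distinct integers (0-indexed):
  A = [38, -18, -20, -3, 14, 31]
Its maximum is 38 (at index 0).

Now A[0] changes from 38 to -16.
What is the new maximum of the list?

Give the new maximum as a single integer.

Old max = 38 (at index 0)
Change: A[0] 38 -> -16
Changed element WAS the max -> may need rescan.
  Max of remaining elements: 31
  New max = max(-16, 31) = 31

Answer: 31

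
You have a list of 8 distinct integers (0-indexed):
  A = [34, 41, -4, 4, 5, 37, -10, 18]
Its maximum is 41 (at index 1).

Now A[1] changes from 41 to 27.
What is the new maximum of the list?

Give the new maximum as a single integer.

Answer: 37

Derivation:
Old max = 41 (at index 1)
Change: A[1] 41 -> 27
Changed element WAS the max -> may need rescan.
  Max of remaining elements: 37
  New max = max(27, 37) = 37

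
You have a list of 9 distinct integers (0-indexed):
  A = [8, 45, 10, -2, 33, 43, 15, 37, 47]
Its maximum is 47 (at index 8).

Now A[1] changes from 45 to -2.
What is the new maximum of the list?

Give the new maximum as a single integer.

Answer: 47

Derivation:
Old max = 47 (at index 8)
Change: A[1] 45 -> -2
Changed element was NOT the old max.
  New max = max(old_max, new_val) = max(47, -2) = 47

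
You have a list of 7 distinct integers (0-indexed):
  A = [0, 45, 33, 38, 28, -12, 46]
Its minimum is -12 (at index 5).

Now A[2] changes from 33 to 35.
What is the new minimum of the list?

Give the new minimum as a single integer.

Old min = -12 (at index 5)
Change: A[2] 33 -> 35
Changed element was NOT the old min.
  New min = min(old_min, new_val) = min(-12, 35) = -12

Answer: -12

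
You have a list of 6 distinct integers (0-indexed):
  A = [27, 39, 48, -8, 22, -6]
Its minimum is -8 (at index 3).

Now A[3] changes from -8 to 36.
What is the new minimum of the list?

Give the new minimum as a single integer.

Answer: -6

Derivation:
Old min = -8 (at index 3)
Change: A[3] -8 -> 36
Changed element WAS the min. Need to check: is 36 still <= all others?
  Min of remaining elements: -6
  New min = min(36, -6) = -6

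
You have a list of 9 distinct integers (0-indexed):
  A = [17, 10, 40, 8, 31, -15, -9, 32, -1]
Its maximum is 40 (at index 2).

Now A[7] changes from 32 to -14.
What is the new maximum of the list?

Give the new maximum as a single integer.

Old max = 40 (at index 2)
Change: A[7] 32 -> -14
Changed element was NOT the old max.
  New max = max(old_max, new_val) = max(40, -14) = 40

Answer: 40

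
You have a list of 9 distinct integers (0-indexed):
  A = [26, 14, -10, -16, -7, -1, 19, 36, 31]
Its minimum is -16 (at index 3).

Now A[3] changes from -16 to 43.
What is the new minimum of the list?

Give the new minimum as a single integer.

Answer: -10

Derivation:
Old min = -16 (at index 3)
Change: A[3] -16 -> 43
Changed element WAS the min. Need to check: is 43 still <= all others?
  Min of remaining elements: -10
  New min = min(43, -10) = -10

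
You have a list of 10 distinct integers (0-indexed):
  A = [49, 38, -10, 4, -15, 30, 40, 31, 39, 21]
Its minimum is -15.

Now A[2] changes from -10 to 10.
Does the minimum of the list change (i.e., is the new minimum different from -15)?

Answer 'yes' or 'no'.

Answer: no

Derivation:
Old min = -15
Change: A[2] -10 -> 10
Changed element was NOT the min; min changes only if 10 < -15.
New min = -15; changed? no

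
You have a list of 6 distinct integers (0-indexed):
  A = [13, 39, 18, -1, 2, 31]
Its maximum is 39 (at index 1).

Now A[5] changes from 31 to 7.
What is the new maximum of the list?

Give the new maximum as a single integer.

Answer: 39

Derivation:
Old max = 39 (at index 1)
Change: A[5] 31 -> 7
Changed element was NOT the old max.
  New max = max(old_max, new_val) = max(39, 7) = 39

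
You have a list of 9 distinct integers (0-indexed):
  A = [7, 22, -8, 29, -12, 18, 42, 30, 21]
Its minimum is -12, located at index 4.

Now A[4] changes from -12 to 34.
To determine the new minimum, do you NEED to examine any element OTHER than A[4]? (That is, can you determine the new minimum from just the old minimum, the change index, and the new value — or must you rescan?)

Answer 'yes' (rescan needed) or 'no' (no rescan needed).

Answer: yes

Derivation:
Old min = -12 at index 4
Change at index 4: -12 -> 34
Index 4 WAS the min and new value 34 > old min -12. Must rescan other elements to find the new min.
Needs rescan: yes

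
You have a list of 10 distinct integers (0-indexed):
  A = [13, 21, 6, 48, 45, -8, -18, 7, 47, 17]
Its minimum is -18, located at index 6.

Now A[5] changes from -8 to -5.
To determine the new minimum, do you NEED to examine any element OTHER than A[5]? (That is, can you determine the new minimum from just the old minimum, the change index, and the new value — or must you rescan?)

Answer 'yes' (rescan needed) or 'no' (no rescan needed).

Answer: no

Derivation:
Old min = -18 at index 6
Change at index 5: -8 -> -5
Index 5 was NOT the min. New min = min(-18, -5). No rescan of other elements needed.
Needs rescan: no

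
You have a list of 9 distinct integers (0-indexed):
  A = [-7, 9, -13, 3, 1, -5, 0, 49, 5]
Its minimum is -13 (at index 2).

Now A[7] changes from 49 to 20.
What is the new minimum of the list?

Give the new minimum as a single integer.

Old min = -13 (at index 2)
Change: A[7] 49 -> 20
Changed element was NOT the old min.
  New min = min(old_min, new_val) = min(-13, 20) = -13

Answer: -13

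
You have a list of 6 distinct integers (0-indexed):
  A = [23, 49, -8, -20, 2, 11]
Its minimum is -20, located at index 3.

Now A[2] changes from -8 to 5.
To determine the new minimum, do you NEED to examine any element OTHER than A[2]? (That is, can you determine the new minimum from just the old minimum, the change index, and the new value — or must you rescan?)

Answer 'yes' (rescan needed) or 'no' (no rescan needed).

Answer: no

Derivation:
Old min = -20 at index 3
Change at index 2: -8 -> 5
Index 2 was NOT the min. New min = min(-20, 5). No rescan of other elements needed.
Needs rescan: no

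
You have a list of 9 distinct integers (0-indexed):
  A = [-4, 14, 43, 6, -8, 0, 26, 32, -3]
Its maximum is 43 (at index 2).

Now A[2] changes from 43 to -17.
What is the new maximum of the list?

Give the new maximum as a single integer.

Old max = 43 (at index 2)
Change: A[2] 43 -> -17
Changed element WAS the max -> may need rescan.
  Max of remaining elements: 32
  New max = max(-17, 32) = 32

Answer: 32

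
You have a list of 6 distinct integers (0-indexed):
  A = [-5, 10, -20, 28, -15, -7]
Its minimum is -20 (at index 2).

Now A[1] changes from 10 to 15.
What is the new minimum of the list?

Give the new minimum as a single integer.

Old min = -20 (at index 2)
Change: A[1] 10 -> 15
Changed element was NOT the old min.
  New min = min(old_min, new_val) = min(-20, 15) = -20

Answer: -20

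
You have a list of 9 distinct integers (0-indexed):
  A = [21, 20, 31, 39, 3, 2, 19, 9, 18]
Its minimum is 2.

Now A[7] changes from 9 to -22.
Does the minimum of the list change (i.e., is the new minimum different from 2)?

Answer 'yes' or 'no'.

Old min = 2
Change: A[7] 9 -> -22
Changed element was NOT the min; min changes only if -22 < 2.
New min = -22; changed? yes

Answer: yes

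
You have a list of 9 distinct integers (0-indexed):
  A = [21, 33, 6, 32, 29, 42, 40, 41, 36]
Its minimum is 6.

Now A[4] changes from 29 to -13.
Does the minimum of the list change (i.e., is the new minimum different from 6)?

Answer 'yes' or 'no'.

Old min = 6
Change: A[4] 29 -> -13
Changed element was NOT the min; min changes only if -13 < 6.
New min = -13; changed? yes

Answer: yes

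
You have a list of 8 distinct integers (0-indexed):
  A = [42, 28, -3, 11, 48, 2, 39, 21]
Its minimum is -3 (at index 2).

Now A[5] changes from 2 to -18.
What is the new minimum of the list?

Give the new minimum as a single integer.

Answer: -18

Derivation:
Old min = -3 (at index 2)
Change: A[5] 2 -> -18
Changed element was NOT the old min.
  New min = min(old_min, new_val) = min(-3, -18) = -18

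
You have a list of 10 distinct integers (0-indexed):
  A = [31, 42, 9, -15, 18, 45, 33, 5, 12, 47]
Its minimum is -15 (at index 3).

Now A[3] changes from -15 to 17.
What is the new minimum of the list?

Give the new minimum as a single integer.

Answer: 5

Derivation:
Old min = -15 (at index 3)
Change: A[3] -15 -> 17
Changed element WAS the min. Need to check: is 17 still <= all others?
  Min of remaining elements: 5
  New min = min(17, 5) = 5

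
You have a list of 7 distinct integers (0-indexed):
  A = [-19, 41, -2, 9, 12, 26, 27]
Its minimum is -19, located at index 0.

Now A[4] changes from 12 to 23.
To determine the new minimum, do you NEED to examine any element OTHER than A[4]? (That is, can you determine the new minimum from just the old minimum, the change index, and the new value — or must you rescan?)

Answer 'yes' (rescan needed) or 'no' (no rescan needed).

Answer: no

Derivation:
Old min = -19 at index 0
Change at index 4: 12 -> 23
Index 4 was NOT the min. New min = min(-19, 23). No rescan of other elements needed.
Needs rescan: no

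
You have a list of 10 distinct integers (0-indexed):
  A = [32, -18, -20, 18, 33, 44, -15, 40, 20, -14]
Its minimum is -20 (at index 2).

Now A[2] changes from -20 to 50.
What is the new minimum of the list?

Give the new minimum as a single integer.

Answer: -18

Derivation:
Old min = -20 (at index 2)
Change: A[2] -20 -> 50
Changed element WAS the min. Need to check: is 50 still <= all others?
  Min of remaining elements: -18
  New min = min(50, -18) = -18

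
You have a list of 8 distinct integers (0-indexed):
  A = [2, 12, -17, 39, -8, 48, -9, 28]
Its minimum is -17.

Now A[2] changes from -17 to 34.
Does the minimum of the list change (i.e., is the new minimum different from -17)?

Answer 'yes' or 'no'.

Old min = -17
Change: A[2] -17 -> 34
Changed element was the min; new min must be rechecked.
New min = -9; changed? yes

Answer: yes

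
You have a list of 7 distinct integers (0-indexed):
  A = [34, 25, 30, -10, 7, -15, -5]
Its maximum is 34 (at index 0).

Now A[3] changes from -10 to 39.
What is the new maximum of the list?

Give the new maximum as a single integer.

Answer: 39

Derivation:
Old max = 34 (at index 0)
Change: A[3] -10 -> 39
Changed element was NOT the old max.
  New max = max(old_max, new_val) = max(34, 39) = 39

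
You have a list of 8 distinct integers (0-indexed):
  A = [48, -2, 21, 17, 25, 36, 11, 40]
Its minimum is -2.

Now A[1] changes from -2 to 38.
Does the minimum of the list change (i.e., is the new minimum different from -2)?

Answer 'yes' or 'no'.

Answer: yes

Derivation:
Old min = -2
Change: A[1] -2 -> 38
Changed element was the min; new min must be rechecked.
New min = 11; changed? yes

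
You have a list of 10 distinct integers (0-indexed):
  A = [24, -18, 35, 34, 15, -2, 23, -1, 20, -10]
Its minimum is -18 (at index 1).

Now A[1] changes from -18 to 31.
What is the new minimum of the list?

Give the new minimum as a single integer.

Answer: -10

Derivation:
Old min = -18 (at index 1)
Change: A[1] -18 -> 31
Changed element WAS the min. Need to check: is 31 still <= all others?
  Min of remaining elements: -10
  New min = min(31, -10) = -10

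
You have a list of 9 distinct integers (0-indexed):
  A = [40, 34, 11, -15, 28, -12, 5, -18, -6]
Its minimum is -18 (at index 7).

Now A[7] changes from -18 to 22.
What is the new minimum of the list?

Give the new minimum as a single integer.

Answer: -15

Derivation:
Old min = -18 (at index 7)
Change: A[7] -18 -> 22
Changed element WAS the min. Need to check: is 22 still <= all others?
  Min of remaining elements: -15
  New min = min(22, -15) = -15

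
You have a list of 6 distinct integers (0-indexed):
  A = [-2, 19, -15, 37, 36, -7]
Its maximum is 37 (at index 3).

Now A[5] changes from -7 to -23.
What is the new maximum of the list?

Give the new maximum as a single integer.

Answer: 37

Derivation:
Old max = 37 (at index 3)
Change: A[5] -7 -> -23
Changed element was NOT the old max.
  New max = max(old_max, new_val) = max(37, -23) = 37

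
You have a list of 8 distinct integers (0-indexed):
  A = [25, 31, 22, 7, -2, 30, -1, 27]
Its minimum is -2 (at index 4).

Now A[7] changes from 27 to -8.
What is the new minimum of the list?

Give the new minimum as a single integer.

Answer: -8

Derivation:
Old min = -2 (at index 4)
Change: A[7] 27 -> -8
Changed element was NOT the old min.
  New min = min(old_min, new_val) = min(-2, -8) = -8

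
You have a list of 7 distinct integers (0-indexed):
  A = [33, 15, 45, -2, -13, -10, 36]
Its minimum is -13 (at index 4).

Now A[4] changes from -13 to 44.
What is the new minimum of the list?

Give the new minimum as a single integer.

Old min = -13 (at index 4)
Change: A[4] -13 -> 44
Changed element WAS the min. Need to check: is 44 still <= all others?
  Min of remaining elements: -10
  New min = min(44, -10) = -10

Answer: -10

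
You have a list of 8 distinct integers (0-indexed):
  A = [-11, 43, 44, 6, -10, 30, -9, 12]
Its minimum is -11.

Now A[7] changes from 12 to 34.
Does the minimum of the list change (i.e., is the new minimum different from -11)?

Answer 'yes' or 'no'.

Answer: no

Derivation:
Old min = -11
Change: A[7] 12 -> 34
Changed element was NOT the min; min changes only if 34 < -11.
New min = -11; changed? no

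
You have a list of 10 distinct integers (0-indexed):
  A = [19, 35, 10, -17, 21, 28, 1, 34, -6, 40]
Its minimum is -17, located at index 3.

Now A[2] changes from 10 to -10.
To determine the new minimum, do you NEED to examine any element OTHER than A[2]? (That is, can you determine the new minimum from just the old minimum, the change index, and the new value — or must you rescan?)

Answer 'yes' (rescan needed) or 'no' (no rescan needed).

Old min = -17 at index 3
Change at index 2: 10 -> -10
Index 2 was NOT the min. New min = min(-17, -10). No rescan of other elements needed.
Needs rescan: no

Answer: no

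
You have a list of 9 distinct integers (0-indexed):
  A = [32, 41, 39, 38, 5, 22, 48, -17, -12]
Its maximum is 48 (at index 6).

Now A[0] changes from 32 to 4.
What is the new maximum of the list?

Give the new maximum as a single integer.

Old max = 48 (at index 6)
Change: A[0] 32 -> 4
Changed element was NOT the old max.
  New max = max(old_max, new_val) = max(48, 4) = 48

Answer: 48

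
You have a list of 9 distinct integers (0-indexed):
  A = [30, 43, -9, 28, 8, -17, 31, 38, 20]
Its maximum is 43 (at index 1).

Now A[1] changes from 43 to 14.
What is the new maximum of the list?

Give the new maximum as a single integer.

Old max = 43 (at index 1)
Change: A[1] 43 -> 14
Changed element WAS the max -> may need rescan.
  Max of remaining elements: 38
  New max = max(14, 38) = 38

Answer: 38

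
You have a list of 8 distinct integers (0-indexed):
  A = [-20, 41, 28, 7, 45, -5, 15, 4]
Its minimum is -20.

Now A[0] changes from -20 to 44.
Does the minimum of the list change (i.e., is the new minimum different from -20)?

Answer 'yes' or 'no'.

Old min = -20
Change: A[0] -20 -> 44
Changed element was the min; new min must be rechecked.
New min = -5; changed? yes

Answer: yes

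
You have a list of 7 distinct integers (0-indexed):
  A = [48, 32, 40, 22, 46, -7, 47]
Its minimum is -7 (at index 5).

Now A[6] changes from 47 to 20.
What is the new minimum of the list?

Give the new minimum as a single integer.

Old min = -7 (at index 5)
Change: A[6] 47 -> 20
Changed element was NOT the old min.
  New min = min(old_min, new_val) = min(-7, 20) = -7

Answer: -7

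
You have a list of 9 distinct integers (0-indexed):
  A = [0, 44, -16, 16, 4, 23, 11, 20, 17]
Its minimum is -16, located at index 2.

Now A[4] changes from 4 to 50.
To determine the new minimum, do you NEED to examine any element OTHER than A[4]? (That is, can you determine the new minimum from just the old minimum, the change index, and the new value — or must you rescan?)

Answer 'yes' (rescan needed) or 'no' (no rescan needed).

Old min = -16 at index 2
Change at index 4: 4 -> 50
Index 4 was NOT the min. New min = min(-16, 50). No rescan of other elements needed.
Needs rescan: no

Answer: no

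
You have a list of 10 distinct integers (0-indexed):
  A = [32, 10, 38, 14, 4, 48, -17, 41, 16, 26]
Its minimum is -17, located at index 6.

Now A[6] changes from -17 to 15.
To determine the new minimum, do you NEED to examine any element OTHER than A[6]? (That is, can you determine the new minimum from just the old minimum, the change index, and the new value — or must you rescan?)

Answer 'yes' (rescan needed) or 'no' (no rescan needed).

Answer: yes

Derivation:
Old min = -17 at index 6
Change at index 6: -17 -> 15
Index 6 WAS the min and new value 15 > old min -17. Must rescan other elements to find the new min.
Needs rescan: yes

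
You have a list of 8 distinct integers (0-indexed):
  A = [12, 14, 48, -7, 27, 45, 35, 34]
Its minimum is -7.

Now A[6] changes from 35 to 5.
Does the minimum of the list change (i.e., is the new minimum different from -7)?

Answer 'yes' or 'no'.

Old min = -7
Change: A[6] 35 -> 5
Changed element was NOT the min; min changes only if 5 < -7.
New min = -7; changed? no

Answer: no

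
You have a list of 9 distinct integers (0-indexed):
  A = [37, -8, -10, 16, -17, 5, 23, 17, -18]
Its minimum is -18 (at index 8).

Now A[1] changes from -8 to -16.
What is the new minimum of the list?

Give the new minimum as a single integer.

Answer: -18

Derivation:
Old min = -18 (at index 8)
Change: A[1] -8 -> -16
Changed element was NOT the old min.
  New min = min(old_min, new_val) = min(-18, -16) = -18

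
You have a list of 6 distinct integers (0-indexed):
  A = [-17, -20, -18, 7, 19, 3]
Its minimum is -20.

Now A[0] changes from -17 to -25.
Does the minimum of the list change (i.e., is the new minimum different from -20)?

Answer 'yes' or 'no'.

Old min = -20
Change: A[0] -17 -> -25
Changed element was NOT the min; min changes only if -25 < -20.
New min = -25; changed? yes

Answer: yes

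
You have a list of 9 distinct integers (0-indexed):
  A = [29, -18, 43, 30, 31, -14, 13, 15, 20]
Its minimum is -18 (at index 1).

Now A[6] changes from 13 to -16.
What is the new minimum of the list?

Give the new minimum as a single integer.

Answer: -18

Derivation:
Old min = -18 (at index 1)
Change: A[6] 13 -> -16
Changed element was NOT the old min.
  New min = min(old_min, new_val) = min(-18, -16) = -18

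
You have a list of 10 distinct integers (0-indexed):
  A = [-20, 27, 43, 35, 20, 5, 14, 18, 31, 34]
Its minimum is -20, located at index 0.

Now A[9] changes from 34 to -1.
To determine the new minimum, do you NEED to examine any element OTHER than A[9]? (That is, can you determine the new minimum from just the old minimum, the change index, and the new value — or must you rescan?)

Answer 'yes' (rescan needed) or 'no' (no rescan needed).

Answer: no

Derivation:
Old min = -20 at index 0
Change at index 9: 34 -> -1
Index 9 was NOT the min. New min = min(-20, -1). No rescan of other elements needed.
Needs rescan: no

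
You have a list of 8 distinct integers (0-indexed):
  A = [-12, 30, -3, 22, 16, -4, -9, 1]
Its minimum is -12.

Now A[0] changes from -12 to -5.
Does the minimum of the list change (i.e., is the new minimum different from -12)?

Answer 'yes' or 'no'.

Answer: yes

Derivation:
Old min = -12
Change: A[0] -12 -> -5
Changed element was the min; new min must be rechecked.
New min = -9; changed? yes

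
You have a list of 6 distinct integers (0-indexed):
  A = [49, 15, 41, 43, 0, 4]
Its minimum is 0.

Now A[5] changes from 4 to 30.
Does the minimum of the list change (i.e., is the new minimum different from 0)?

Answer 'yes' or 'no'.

Old min = 0
Change: A[5] 4 -> 30
Changed element was NOT the min; min changes only if 30 < 0.
New min = 0; changed? no

Answer: no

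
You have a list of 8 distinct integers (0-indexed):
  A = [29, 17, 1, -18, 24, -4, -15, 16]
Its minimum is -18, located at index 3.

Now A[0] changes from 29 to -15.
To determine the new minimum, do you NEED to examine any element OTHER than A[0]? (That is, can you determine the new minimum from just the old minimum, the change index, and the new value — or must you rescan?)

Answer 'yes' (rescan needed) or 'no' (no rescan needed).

Old min = -18 at index 3
Change at index 0: 29 -> -15
Index 0 was NOT the min. New min = min(-18, -15). No rescan of other elements needed.
Needs rescan: no

Answer: no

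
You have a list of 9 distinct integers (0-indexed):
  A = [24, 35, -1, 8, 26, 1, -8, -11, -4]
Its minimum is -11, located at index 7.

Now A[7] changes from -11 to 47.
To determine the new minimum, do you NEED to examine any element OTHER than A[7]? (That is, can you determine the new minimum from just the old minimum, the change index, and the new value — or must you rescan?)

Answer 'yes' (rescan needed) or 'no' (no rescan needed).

Old min = -11 at index 7
Change at index 7: -11 -> 47
Index 7 WAS the min and new value 47 > old min -11. Must rescan other elements to find the new min.
Needs rescan: yes

Answer: yes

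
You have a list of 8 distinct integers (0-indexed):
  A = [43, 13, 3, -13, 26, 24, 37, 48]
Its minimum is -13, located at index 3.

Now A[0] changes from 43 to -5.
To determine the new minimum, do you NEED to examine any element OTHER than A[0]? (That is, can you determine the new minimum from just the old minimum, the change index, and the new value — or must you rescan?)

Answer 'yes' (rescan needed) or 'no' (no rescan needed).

Answer: no

Derivation:
Old min = -13 at index 3
Change at index 0: 43 -> -5
Index 0 was NOT the min. New min = min(-13, -5). No rescan of other elements needed.
Needs rescan: no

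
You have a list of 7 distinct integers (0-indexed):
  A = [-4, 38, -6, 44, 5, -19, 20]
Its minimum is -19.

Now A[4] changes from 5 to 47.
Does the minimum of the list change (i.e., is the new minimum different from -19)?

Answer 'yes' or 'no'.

Answer: no

Derivation:
Old min = -19
Change: A[4] 5 -> 47
Changed element was NOT the min; min changes only if 47 < -19.
New min = -19; changed? no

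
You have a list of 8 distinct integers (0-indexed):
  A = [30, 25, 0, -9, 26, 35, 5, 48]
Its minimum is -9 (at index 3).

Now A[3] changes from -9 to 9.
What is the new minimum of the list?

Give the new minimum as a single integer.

Old min = -9 (at index 3)
Change: A[3] -9 -> 9
Changed element WAS the min. Need to check: is 9 still <= all others?
  Min of remaining elements: 0
  New min = min(9, 0) = 0

Answer: 0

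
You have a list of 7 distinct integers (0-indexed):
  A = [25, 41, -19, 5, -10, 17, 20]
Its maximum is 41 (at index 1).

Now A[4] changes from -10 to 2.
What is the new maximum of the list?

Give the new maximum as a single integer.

Answer: 41

Derivation:
Old max = 41 (at index 1)
Change: A[4] -10 -> 2
Changed element was NOT the old max.
  New max = max(old_max, new_val) = max(41, 2) = 41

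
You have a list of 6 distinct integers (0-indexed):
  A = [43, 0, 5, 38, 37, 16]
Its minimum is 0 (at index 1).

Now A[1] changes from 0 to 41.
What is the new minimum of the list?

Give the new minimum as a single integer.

Old min = 0 (at index 1)
Change: A[1] 0 -> 41
Changed element WAS the min. Need to check: is 41 still <= all others?
  Min of remaining elements: 5
  New min = min(41, 5) = 5

Answer: 5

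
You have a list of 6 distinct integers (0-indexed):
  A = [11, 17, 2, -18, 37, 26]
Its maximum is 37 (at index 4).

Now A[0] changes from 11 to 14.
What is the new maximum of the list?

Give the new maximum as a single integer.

Old max = 37 (at index 4)
Change: A[0] 11 -> 14
Changed element was NOT the old max.
  New max = max(old_max, new_val) = max(37, 14) = 37

Answer: 37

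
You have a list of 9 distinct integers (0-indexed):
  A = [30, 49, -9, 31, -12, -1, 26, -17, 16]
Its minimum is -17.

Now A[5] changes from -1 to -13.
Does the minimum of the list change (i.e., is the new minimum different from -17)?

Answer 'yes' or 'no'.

Answer: no

Derivation:
Old min = -17
Change: A[5] -1 -> -13
Changed element was NOT the min; min changes only if -13 < -17.
New min = -17; changed? no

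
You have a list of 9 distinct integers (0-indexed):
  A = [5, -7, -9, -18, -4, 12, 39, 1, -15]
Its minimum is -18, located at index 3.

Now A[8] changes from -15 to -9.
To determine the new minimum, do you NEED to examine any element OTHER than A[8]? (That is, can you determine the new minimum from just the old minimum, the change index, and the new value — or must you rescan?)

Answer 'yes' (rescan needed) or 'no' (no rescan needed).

Answer: no

Derivation:
Old min = -18 at index 3
Change at index 8: -15 -> -9
Index 8 was NOT the min. New min = min(-18, -9). No rescan of other elements needed.
Needs rescan: no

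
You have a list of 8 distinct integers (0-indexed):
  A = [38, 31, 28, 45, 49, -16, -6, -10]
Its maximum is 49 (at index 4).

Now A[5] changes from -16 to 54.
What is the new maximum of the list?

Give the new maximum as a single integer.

Old max = 49 (at index 4)
Change: A[5] -16 -> 54
Changed element was NOT the old max.
  New max = max(old_max, new_val) = max(49, 54) = 54

Answer: 54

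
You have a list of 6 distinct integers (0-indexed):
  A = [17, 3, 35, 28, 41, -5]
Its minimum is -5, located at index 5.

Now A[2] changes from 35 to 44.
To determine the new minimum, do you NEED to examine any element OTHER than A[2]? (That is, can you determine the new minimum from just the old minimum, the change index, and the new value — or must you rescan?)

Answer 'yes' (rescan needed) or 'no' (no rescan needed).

Answer: no

Derivation:
Old min = -5 at index 5
Change at index 2: 35 -> 44
Index 2 was NOT the min. New min = min(-5, 44). No rescan of other elements needed.
Needs rescan: no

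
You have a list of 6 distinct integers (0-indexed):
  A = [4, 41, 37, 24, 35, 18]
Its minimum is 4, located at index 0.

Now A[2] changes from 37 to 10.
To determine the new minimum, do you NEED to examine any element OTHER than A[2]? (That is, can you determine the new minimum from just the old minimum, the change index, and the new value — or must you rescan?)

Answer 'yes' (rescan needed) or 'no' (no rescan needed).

Old min = 4 at index 0
Change at index 2: 37 -> 10
Index 2 was NOT the min. New min = min(4, 10). No rescan of other elements needed.
Needs rescan: no

Answer: no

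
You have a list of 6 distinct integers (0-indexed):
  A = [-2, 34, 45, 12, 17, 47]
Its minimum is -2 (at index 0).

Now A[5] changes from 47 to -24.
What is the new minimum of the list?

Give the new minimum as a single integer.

Old min = -2 (at index 0)
Change: A[5] 47 -> -24
Changed element was NOT the old min.
  New min = min(old_min, new_val) = min(-2, -24) = -24

Answer: -24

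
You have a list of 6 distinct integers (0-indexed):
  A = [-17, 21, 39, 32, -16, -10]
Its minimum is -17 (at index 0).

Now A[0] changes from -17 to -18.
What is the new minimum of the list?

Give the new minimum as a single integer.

Old min = -17 (at index 0)
Change: A[0] -17 -> -18
Changed element WAS the min. Need to check: is -18 still <= all others?
  Min of remaining elements: -16
  New min = min(-18, -16) = -18

Answer: -18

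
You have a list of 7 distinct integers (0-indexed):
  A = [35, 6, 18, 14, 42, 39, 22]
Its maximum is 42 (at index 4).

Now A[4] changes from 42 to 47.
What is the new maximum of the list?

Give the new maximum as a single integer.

Answer: 47

Derivation:
Old max = 42 (at index 4)
Change: A[4] 42 -> 47
Changed element WAS the max -> may need rescan.
  Max of remaining elements: 39
  New max = max(47, 39) = 47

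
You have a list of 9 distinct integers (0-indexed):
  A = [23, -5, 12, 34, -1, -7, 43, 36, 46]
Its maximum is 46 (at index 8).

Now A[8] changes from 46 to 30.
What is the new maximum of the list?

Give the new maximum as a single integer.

Old max = 46 (at index 8)
Change: A[8] 46 -> 30
Changed element WAS the max -> may need rescan.
  Max of remaining elements: 43
  New max = max(30, 43) = 43

Answer: 43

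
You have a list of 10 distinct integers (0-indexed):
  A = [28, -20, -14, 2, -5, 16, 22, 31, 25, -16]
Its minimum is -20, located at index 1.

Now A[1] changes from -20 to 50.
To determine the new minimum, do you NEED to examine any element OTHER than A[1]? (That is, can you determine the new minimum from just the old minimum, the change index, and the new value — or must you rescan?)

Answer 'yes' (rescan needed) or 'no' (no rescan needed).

Old min = -20 at index 1
Change at index 1: -20 -> 50
Index 1 WAS the min and new value 50 > old min -20. Must rescan other elements to find the new min.
Needs rescan: yes

Answer: yes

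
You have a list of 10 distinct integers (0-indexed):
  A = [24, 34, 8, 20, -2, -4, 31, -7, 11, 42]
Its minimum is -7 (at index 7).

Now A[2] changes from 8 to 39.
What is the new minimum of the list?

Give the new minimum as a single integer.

Answer: -7

Derivation:
Old min = -7 (at index 7)
Change: A[2] 8 -> 39
Changed element was NOT the old min.
  New min = min(old_min, new_val) = min(-7, 39) = -7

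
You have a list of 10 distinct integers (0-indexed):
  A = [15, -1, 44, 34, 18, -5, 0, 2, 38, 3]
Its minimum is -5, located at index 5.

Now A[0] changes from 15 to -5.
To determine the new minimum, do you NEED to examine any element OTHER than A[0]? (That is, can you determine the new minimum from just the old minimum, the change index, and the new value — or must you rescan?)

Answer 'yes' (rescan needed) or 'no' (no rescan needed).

Old min = -5 at index 5
Change at index 0: 15 -> -5
Index 0 was NOT the min. New min = min(-5, -5). No rescan of other elements needed.
Needs rescan: no

Answer: no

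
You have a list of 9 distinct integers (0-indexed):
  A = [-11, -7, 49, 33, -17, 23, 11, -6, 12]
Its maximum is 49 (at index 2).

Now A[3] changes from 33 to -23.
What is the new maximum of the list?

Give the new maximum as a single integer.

Old max = 49 (at index 2)
Change: A[3] 33 -> -23
Changed element was NOT the old max.
  New max = max(old_max, new_val) = max(49, -23) = 49

Answer: 49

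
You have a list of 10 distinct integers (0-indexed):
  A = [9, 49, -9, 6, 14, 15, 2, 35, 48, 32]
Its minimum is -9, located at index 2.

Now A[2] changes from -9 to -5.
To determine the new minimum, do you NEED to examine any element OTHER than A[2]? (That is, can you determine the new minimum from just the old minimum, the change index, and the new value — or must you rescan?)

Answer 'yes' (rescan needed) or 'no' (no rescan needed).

Old min = -9 at index 2
Change at index 2: -9 -> -5
Index 2 WAS the min and new value -5 > old min -9. Must rescan other elements to find the new min.
Needs rescan: yes

Answer: yes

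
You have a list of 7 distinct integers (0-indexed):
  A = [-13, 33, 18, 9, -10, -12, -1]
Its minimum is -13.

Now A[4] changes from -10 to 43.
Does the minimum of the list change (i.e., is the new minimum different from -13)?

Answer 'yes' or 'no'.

Old min = -13
Change: A[4] -10 -> 43
Changed element was NOT the min; min changes only if 43 < -13.
New min = -13; changed? no

Answer: no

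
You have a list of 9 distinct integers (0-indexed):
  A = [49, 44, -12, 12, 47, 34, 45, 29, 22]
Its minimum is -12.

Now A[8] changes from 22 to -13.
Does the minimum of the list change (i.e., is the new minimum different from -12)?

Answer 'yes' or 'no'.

Old min = -12
Change: A[8] 22 -> -13
Changed element was NOT the min; min changes only if -13 < -12.
New min = -13; changed? yes

Answer: yes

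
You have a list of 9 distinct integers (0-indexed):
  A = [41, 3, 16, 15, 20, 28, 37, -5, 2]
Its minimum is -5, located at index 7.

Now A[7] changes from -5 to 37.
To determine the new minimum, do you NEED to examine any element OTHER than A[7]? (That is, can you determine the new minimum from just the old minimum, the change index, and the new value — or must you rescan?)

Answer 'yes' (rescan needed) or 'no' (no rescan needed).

Answer: yes

Derivation:
Old min = -5 at index 7
Change at index 7: -5 -> 37
Index 7 WAS the min and new value 37 > old min -5. Must rescan other elements to find the new min.
Needs rescan: yes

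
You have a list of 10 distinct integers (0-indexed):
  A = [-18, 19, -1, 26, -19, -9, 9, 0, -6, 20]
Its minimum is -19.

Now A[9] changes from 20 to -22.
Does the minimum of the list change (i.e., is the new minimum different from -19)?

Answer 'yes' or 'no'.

Answer: yes

Derivation:
Old min = -19
Change: A[9] 20 -> -22
Changed element was NOT the min; min changes only if -22 < -19.
New min = -22; changed? yes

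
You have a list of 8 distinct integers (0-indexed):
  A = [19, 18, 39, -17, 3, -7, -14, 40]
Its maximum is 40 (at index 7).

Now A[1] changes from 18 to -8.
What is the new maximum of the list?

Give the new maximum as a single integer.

Answer: 40

Derivation:
Old max = 40 (at index 7)
Change: A[1] 18 -> -8
Changed element was NOT the old max.
  New max = max(old_max, new_val) = max(40, -8) = 40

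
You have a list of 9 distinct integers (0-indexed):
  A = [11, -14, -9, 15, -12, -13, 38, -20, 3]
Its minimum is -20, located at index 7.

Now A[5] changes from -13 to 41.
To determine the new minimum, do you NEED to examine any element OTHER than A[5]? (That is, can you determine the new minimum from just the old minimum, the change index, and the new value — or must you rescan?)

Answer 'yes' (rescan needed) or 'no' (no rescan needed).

Answer: no

Derivation:
Old min = -20 at index 7
Change at index 5: -13 -> 41
Index 5 was NOT the min. New min = min(-20, 41). No rescan of other elements needed.
Needs rescan: no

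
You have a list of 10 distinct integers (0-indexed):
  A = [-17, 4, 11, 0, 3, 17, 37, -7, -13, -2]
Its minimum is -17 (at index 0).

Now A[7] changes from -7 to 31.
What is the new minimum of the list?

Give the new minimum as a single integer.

Old min = -17 (at index 0)
Change: A[7] -7 -> 31
Changed element was NOT the old min.
  New min = min(old_min, new_val) = min(-17, 31) = -17

Answer: -17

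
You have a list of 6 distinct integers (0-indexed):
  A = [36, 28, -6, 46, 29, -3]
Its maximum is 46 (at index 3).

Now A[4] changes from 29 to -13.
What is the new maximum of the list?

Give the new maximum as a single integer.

Answer: 46

Derivation:
Old max = 46 (at index 3)
Change: A[4] 29 -> -13
Changed element was NOT the old max.
  New max = max(old_max, new_val) = max(46, -13) = 46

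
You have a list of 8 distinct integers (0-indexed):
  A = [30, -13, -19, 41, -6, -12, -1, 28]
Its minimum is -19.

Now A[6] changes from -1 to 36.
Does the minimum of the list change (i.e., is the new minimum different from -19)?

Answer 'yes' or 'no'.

Answer: no

Derivation:
Old min = -19
Change: A[6] -1 -> 36
Changed element was NOT the min; min changes only if 36 < -19.
New min = -19; changed? no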